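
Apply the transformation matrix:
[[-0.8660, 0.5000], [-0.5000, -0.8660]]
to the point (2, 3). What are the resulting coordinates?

Matrix multiplication:
[[-0.8660, 0.5000], [-0.5000, -0.8660]] × [2, 3]ᵀ
= [(-0.8660)(2) + (0.5000)(3), (-0.5000)(2) + (-0.8660)(3)]ᵀ
= [-0.2320, -3.5980]ᵀ
Result: (-0.2320, -3.5980)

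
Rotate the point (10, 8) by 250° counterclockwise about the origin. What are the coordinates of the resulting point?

Rotation matrix for 250°: [[cos 250°, -sin 250°], [sin 250°, cos 250°]] ≈ [[-0.342020, 0.939693], [-0.939693, -0.342020]]
[[-0.342020, 0.939693], [-0.939693, -0.342020]] × [10, 8]ᵀ ≈ [4.0973, -12.1331]ᵀ
Result: (4.0973, -12.1331)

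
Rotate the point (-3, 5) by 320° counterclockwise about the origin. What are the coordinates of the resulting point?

Rotation matrix for 320°: [[cos 320°, -sin 320°], [sin 320°, cos 320°]] ≈ [[0.766044, 0.642788], [-0.642788, 0.766044]]
[[0.766044, 0.642788], [-0.642788, 0.766044]] × [-3, 5]ᵀ ≈ [0.9158, 5.7586]ᵀ
Result: (0.9158, 5.7586)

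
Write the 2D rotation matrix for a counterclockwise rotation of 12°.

Rotation matrix formula: [[cos θ, -sin θ], [sin θ, cos θ]]
For θ = 12°:
cos(12°) = 0.9781
sin(12°) = 0.2079
Result: [[0.9781, -0.2079], [0.2079, 0.9781]]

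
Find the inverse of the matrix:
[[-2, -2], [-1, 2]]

For [[a,b],[c,d]], inverse = (1/det)·[[d,-b],[-c,a]]
det = (-2)(2) - (-2)(-1) = -4 - 2 = -6
Inverse = (1/-6)·[[2, 2], [1, -2]]
= [[-1/3, -1/3], [-1/6, 1/3]]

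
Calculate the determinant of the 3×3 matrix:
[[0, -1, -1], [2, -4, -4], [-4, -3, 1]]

Expansion along first row:
det = 0·det([[-4,-4],[-3,1]]) - -1·det([[2,-4],[-4,1]]) + -1·det([[2,-4],[-4,-3]])
    = 0·(-4·1 - -4·-3) - -1·(2·1 - -4·-4) + -1·(2·-3 - -4·-4)
    = 0·-16 - -1·-14 + -1·-22
    = 0 + -14 + 22 = 8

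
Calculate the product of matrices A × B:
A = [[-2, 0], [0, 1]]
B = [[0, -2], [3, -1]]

Matrix multiplication:
C[0][0] = -2×0 + 0×3 = 0
C[0][1] = -2×-2 + 0×-1 = 4
C[1][0] = 0×0 + 1×3 = 3
C[1][1] = 0×-2 + 1×-1 = -1
Result: [[0, 4], [3, -1]]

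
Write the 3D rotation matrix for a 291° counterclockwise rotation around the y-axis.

Rotation matrix for counterclockwise 291° around y-axis:
cos(291°) = 0.3584, sin(291°) = -0.9336
Result: [[0.3584, 0, -0.9336], [0, 1, 0], [0.9336, 0, 0.3584]]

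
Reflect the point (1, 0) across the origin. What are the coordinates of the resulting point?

Reflection across origin: (1, 0) → (-1, 0)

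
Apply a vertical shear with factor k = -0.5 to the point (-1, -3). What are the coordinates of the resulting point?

Shear matrix for vertical shear with factor k = -0.5:
[[1, 0], [-0.50, 1]]
Result: (-1, -3) → (-1, -2.5)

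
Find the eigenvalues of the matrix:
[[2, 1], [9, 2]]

Characteristic equation: det(A - λI) = 0
λ² - (trace)λ + (det) = 0
trace = 2 + 2 = 4, det = (2)(2) - (1)(9) = -5
λ² - (4)λ + (-5) = 0
λ = (4 ± √((4)² - 4·(-5))) / 2 = (4 ± √36) / 2
Solving: λ = -1, 5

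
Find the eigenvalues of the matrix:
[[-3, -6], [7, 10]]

Characteristic equation: det(A - λI) = 0
λ² - (trace)λ + (det) = 0
trace = -3 + 10 = 7, det = (-3)(10) - (-6)(7) = 12
λ² - (7)λ + (12) = 0
λ = (7 ± √((7)² - 4·(12))) / 2 = (7 ± √1) / 2
Solving: λ = 3, 4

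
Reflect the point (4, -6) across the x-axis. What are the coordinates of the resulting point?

Reflection across x-axis: (4, -6) → (4, 6)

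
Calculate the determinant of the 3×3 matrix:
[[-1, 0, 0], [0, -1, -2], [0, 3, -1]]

Expansion along first row:
det = -1·det([[-1,-2],[3,-1]]) - 0·det([[0,-2],[0,-1]]) + 0·det([[0,-1],[0,3]])
    = -1·(-1·-1 - -2·3) - 0·(0·-1 - -2·0) + 0·(0·3 - -1·0)
    = -1·7 - 0·0 + 0·0
    = -7 + 0 + 0 = -7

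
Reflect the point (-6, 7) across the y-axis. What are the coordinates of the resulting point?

Reflection across y-axis: (-6, 7) → (6, 7)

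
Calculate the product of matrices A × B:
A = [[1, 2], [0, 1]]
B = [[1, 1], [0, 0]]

Matrix multiplication:
C[0][0] = 1×1 + 2×0 = 1
C[0][1] = 1×1 + 2×0 = 1
C[1][0] = 0×1 + 1×0 = 0
C[1][1] = 0×1 + 1×0 = 0
Result: [[1, 1], [0, 0]]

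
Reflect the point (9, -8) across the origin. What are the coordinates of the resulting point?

Reflection across origin: (9, -8) → (-9, 8)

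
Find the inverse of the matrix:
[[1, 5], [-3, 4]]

For [[a,b],[c,d]], inverse = (1/det)·[[d,-b],[-c,a]]
det = (1)(4) - (5)(-3) = 4 - -15 = 19
Inverse = (1/19)·[[4, -5], [3, 1]]
= [[4/19, -5/19], [3/19, 1/19]]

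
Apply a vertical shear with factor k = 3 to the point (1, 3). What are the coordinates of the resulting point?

Shear matrix for vertical shear with factor k = 3:
[[1, 0], [3, 1]]
Result: (1, 3) → (1, 6)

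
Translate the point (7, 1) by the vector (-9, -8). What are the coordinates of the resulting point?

Translation by (-9, -8) (homogeneous matrix [[1, 0, -9], [0, 1, -8], [0, 0, 1]]):
x' = 7 + -9 = -2
y' = 1 + -8 = -7
Result: (-2, -7)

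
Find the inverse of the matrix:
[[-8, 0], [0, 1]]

For [[a,b],[c,d]], inverse = (1/det)·[[d,-b],[-c,a]]
det = (-8)(1) - (0)(0) = -8 - 0 = -8
Inverse = (1/-8)·[[1, 0], [0, -8]]
= [[-1/8, 0], [0, 1]]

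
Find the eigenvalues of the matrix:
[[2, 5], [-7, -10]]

Characteristic equation: det(A - λI) = 0
λ² - (trace)λ + (det) = 0
trace = 2 + -10 = -8, det = (2)(-10) - (5)(-7) = 15
λ² - (-8)λ + (15) = 0
λ = (-8 ± √((-8)² - 4·(15))) / 2 = (-8 ± √4) / 2
Solving: λ = -5, -3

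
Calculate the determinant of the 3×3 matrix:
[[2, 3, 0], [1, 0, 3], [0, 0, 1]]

Expansion along first row:
det = 2·det([[0,3],[0,1]]) - 3·det([[1,3],[0,1]]) + 0·det([[1,0],[0,0]])
    = 2·(0·1 - 3·0) - 3·(1·1 - 3·0) + 0·(1·0 - 0·0)
    = 2·0 - 3·1 + 0·0
    = 0 + -3 + 0 = -3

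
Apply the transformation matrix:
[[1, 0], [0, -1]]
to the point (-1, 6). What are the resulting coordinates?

Matrix multiplication:
[[1, 0], [0, -1]] × [-1, 6]ᵀ
= [(1)(-1) + (0)(6), (0)(-1) + (-1)(6)]ᵀ
= [-1, -6]ᵀ
Result: (-1, -6)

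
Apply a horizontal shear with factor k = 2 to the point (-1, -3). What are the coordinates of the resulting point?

Shear matrix for horizontal shear with factor k = 2:
[[1, 2], [0, 1]]
Result: (-1, -3) → (-7, -3)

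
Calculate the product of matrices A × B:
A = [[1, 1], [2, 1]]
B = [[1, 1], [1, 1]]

Matrix multiplication:
C[0][0] = 1×1 + 1×1 = 2
C[0][1] = 1×1 + 1×1 = 2
C[1][0] = 2×1 + 1×1 = 3
C[1][1] = 2×1 + 1×1 = 3
Result: [[2, 2], [3, 3]]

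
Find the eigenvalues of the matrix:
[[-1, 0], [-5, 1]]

Characteristic equation: det(A - λI) = 0
λ² - (trace)λ + (det) = 0
trace = -1 + 1 = 0, det = (-1)(1) - (0)(-5) = -1
λ² - (0)λ + (-1) = 0
λ = (0 ± √((0)² - 4·(-1))) / 2 = (0 ± √4) / 2
Solving: λ = -1, 1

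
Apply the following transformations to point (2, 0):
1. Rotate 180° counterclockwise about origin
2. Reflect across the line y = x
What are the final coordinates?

Step 1: Rotate 180° → (-2, 0)
Step 2: Reflect across line y = x → (0, -2)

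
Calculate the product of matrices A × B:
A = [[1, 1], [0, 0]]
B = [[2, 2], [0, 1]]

Matrix multiplication:
C[0][0] = 1×2 + 1×0 = 2
C[0][1] = 1×2 + 1×1 = 3
C[1][0] = 0×2 + 0×0 = 0
C[1][1] = 0×2 + 0×1 = 0
Result: [[2, 3], [0, 0]]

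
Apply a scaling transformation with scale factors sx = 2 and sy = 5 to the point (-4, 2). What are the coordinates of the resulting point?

Scaling matrix:
[[2, 0], [0, 5]]
Result: (-4 × 2, 2 × 5) = (-8, 10)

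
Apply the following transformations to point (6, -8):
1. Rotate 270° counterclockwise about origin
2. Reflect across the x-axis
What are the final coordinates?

Step 1: Rotate 270° → (-8, -6)
Step 2: Reflect across x-axis → (-8, 6)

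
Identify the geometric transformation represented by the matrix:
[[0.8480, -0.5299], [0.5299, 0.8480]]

This matrix represents: rotation by 32° counterclockwise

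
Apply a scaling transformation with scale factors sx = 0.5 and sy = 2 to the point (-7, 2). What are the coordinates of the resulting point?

Scaling matrix:
[[0.50, 0], [0, 2]]
Result: (-7 × 0.5, 2 × 2) = (-3.5, 4)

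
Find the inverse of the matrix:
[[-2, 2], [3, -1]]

For [[a,b],[c,d]], inverse = (1/det)·[[d,-b],[-c,a]]
det = (-2)(-1) - (2)(3) = 2 - 6 = -4
Inverse = (1/-4)·[[-1, -2], [-3, -2]]
= [[1/4, 1/2], [3/4, 1/2]]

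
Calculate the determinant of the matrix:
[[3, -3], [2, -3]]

For a 2×2 matrix [[a, b], [c, d]], det = ad - bc
det = (3)(-3) - (-3)(2) = -9 - -6 = -3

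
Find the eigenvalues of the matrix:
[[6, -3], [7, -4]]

Characteristic equation: det(A - λI) = 0
λ² - (trace)λ + (det) = 0
trace = 6 + -4 = 2, det = (6)(-4) - (-3)(7) = -3
λ² - (2)λ + (-3) = 0
λ = (2 ± √((2)² - 4·(-3))) / 2 = (2 ± √16) / 2
Solving: λ = -1, 3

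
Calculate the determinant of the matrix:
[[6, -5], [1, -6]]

For a 2×2 matrix [[a, b], [c, d]], det = ad - bc
det = (6)(-6) - (-5)(1) = -36 - -5 = -31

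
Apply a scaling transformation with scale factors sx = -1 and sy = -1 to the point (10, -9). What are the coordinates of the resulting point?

Scaling matrix:
[[-1, 0], [0, -1]]
Result: (10 × -1, -9 × -1) = (-10, 9)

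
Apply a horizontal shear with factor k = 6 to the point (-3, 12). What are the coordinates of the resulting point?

Shear matrix for horizontal shear with factor k = 6:
[[1, 6], [0, 1]]
Result: (-3, 12) → (69, 12)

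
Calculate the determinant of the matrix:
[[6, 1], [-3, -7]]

For a 2×2 matrix [[a, b], [c, d]], det = ad - bc
det = (6)(-7) - (1)(-3) = -42 - -3 = -39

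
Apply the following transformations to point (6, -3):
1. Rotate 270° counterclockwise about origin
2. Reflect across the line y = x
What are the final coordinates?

Step 1: Rotate 270° → (-3, -6)
Step 2: Reflect across line y = x → (-6, -3)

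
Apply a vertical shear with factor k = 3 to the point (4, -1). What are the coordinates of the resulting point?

Shear matrix for vertical shear with factor k = 3:
[[1, 0], [3, 1]]
Result: (4, -1) → (4, 11)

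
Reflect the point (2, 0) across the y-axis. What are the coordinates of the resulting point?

Reflection across y-axis: (2, 0) → (-2, 0)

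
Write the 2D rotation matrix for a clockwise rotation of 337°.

Rotation matrix formula: [[cos θ, -sin θ], [sin θ, cos θ]]
A clockwise rotation by 337° is equivalent to a counterclockwise rotation by -337°.
For θ = -337°:
cos(-337°) = 0.9205
sin(-337°) = 0.3907
Result: [[0.9205, -0.3907], [0.3907, 0.9205]]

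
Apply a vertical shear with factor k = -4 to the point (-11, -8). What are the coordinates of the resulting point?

Shear matrix for vertical shear with factor k = -4:
[[1, 0], [-4, 1]]
Result: (-11, -8) → (-11, 36)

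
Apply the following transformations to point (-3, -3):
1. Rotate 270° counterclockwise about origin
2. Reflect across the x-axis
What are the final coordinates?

Step 1: Rotate 270° → (-3, 3)
Step 2: Reflect across x-axis → (-3, -3)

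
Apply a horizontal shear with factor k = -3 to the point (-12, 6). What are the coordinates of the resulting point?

Shear matrix for horizontal shear with factor k = -3:
[[1, -3], [0, 1]]
Result: (-12, 6) → (-30, 6)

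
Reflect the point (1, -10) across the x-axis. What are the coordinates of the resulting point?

Reflection across x-axis: (1, -10) → (1, 10)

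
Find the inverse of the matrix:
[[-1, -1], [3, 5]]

For [[a,b],[c,d]], inverse = (1/det)·[[d,-b],[-c,a]]
det = (-1)(5) - (-1)(3) = -5 - -3 = -2
Inverse = (1/-2)·[[5, 1], [-3, -1]]
= [[-5/2, -1/2], [3/2, 1/2]]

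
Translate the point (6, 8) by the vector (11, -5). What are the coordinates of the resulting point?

Translation by (11, -5) (homogeneous matrix [[1, 0, 11], [0, 1, -5], [0, 0, 1]]):
x' = 6 + 11 = 17
y' = 8 + -5 = 3
Result: (17, 3)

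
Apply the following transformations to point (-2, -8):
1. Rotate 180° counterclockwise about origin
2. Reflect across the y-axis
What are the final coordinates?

Step 1: Rotate 180° → (2, 8)
Step 2: Reflect across y-axis → (-2, 8)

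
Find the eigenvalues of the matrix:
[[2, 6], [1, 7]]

Characteristic equation: det(A - λI) = 0
λ² - (trace)λ + (det) = 0
trace = 2 + 7 = 9, det = (2)(7) - (6)(1) = 8
λ² - (9)λ + (8) = 0
λ = (9 ± √((9)² - 4·(8))) / 2 = (9 ± √49) / 2
Solving: λ = 1, 8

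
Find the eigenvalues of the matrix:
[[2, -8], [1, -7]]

Characteristic equation: det(A - λI) = 0
λ² - (trace)λ + (det) = 0
trace = 2 + -7 = -5, det = (2)(-7) - (-8)(1) = -6
λ² - (-5)λ + (-6) = 0
λ = (-5 ± √((-5)² - 4·(-6))) / 2 = (-5 ± √49) / 2
Solving: λ = -6, 1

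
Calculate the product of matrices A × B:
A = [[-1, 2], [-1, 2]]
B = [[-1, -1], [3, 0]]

Matrix multiplication:
C[0][0] = -1×-1 + 2×3 = 7
C[0][1] = -1×-1 + 2×0 = 1
C[1][0] = -1×-1 + 2×3 = 7
C[1][1] = -1×-1 + 2×0 = 1
Result: [[7, 1], [7, 1]]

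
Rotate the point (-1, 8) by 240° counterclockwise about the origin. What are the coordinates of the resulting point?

Rotation matrix for 240°: [[cos 240°, -sin 240°], [sin 240°, cos 240°]] ≈ [[-0.500000, 0.866025], [-0.866025, -0.500000]]
[[-0.500000, 0.866025], [-0.866025, -0.500000]] × [-1, 8]ᵀ ≈ [7.4282, -3.1340]ᵀ
Result: (7.4282, -3.1340)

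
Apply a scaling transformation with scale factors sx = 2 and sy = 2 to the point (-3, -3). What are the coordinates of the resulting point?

Scaling matrix:
[[2, 0], [0, 2]]
Result: (-3 × 2, -3 × 2) = (-6, -6)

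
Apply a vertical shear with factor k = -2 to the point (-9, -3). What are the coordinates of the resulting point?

Shear matrix for vertical shear with factor k = -2:
[[1, 0], [-2, 1]]
Result: (-9, -3) → (-9, 15)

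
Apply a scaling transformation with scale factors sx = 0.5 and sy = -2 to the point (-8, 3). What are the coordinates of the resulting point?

Scaling matrix:
[[0.50, 0], [0, -2]]
Result: (-8 × 0.5, 3 × -2) = (-4, -6)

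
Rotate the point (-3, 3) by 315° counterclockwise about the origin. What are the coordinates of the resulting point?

Rotation matrix for 315°: [[cos 315°, -sin 315°], [sin 315°, cos 315°]] ≈ [[0.707107, 0.707107], [-0.707107, 0.707107]]
[[0.707107, 0.707107], [-0.707107, 0.707107]] × [-3, 3]ᵀ ≈ [0, 4.2426]ᵀ
Result: (0, 4.2426)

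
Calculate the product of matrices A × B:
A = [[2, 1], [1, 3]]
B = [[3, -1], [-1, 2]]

Matrix multiplication:
C[0][0] = 2×3 + 1×-1 = 5
C[0][1] = 2×-1 + 1×2 = 0
C[1][0] = 1×3 + 3×-1 = 0
C[1][1] = 1×-1 + 3×2 = 5
Result: [[5, 0], [0, 5]]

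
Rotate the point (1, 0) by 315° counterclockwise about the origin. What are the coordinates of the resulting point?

Rotation matrix for 315°: [[cos 315°, -sin 315°], [sin 315°, cos 315°]] ≈ [[0.707107, 0.707107], [-0.707107, 0.707107]]
[[0.707107, 0.707107], [-0.707107, 0.707107]] × [1, 0]ᵀ ≈ [0.7071, -0.7071]ᵀ
Result: (0.7071, -0.7071)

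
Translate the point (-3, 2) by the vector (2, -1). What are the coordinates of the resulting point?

Translation by (2, -1) (homogeneous matrix [[1, 0, 2], [0, 1, -1], [0, 0, 1]]):
x' = -3 + 2 = -1
y' = 2 + -1 = 1
Result: (-1, 1)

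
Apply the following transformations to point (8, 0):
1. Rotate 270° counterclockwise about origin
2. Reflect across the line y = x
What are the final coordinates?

Step 1: Rotate 270° → (0, -8)
Step 2: Reflect across line y = x → (-8, 0)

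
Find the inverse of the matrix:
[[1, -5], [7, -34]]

For [[a,b],[c,d]], inverse = (1/det)·[[d,-b],[-c,a]]
det = (1)(-34) - (-5)(7) = -34 - -35 = 1
Inverse = [[-34, 5], [-7, 1]]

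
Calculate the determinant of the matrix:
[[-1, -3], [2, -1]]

For a 2×2 matrix [[a, b], [c, d]], det = ad - bc
det = (-1)(-1) - (-3)(2) = 1 - -6 = 7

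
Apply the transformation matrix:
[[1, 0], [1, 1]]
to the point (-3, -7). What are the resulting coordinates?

Matrix multiplication:
[[1, 0], [1, 1]] × [-3, -7]ᵀ
= [(1)(-3) + (0)(-7), (1)(-3) + (1)(-7)]ᵀ
= [-3, -10]ᵀ
Result: (-3, -10)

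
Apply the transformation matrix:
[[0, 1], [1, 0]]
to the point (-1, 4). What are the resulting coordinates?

Matrix multiplication:
[[0, 1], [1, 0]] × [-1, 4]ᵀ
= [(0)(-1) + (1)(4), (1)(-1) + (0)(4)]ᵀ
= [4, -1]ᵀ
Result: (4, -1)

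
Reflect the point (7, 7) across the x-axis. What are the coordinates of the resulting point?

Reflection across x-axis: (7, 7) → (7, -7)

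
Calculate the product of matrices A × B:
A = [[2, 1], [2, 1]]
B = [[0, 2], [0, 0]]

Matrix multiplication:
C[0][0] = 2×0 + 1×0 = 0
C[0][1] = 2×2 + 1×0 = 4
C[1][0] = 2×0 + 1×0 = 0
C[1][1] = 2×2 + 1×0 = 4
Result: [[0, 4], [0, 4]]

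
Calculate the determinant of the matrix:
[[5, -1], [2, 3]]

For a 2×2 matrix [[a, b], [c, d]], det = ad - bc
det = (5)(3) - (-1)(2) = 15 - -2 = 17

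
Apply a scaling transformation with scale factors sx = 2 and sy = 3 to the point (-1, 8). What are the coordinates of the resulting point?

Scaling matrix:
[[2, 0], [0, 3]]
Result: (-1 × 2, 8 × 3) = (-2, 24)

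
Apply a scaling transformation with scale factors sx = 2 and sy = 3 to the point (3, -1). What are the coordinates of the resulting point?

Scaling matrix:
[[2, 0], [0, 3]]
Result: (3 × 2, -1 × 3) = (6, -3)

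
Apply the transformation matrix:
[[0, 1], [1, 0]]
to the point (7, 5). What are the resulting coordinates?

Matrix multiplication:
[[0, 1], [1, 0]] × [7, 5]ᵀ
= [(0)(7) + (1)(5), (1)(7) + (0)(5)]ᵀ
= [5, 7]ᵀ
Result: (5, 7)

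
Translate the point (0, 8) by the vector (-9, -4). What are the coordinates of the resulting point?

Translation by (-9, -4) (homogeneous matrix [[1, 0, -9], [0, 1, -4], [0, 0, 1]]):
x' = 0 + -9 = -9
y' = 8 + -4 = 4
Result: (-9, 4)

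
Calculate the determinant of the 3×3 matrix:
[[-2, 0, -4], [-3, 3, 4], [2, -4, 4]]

Expansion along first row:
det = -2·det([[3,4],[-4,4]]) - 0·det([[-3,4],[2,4]]) + -4·det([[-3,3],[2,-4]])
    = -2·(3·4 - 4·-4) - 0·(-3·4 - 4·2) + -4·(-3·-4 - 3·2)
    = -2·28 - 0·-20 + -4·6
    = -56 + 0 + -24 = -80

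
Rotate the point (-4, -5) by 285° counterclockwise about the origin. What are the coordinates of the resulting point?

Rotation matrix for 285°: [[cos 285°, -sin 285°], [sin 285°, cos 285°]] ≈ [[0.258819, 0.965926], [-0.965926, 0.258819]]
[[0.258819, 0.965926], [-0.965926, 0.258819]] × [-4, -5]ᵀ ≈ [-5.8649, 2.5696]ᵀ
Result: (-5.8649, 2.5696)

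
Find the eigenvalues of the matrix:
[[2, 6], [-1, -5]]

Characteristic equation: det(A - λI) = 0
λ² - (trace)λ + (det) = 0
trace = 2 + -5 = -3, det = (2)(-5) - (6)(-1) = -4
λ² - (-3)λ + (-4) = 0
λ = (-3 ± √((-3)² - 4·(-4))) / 2 = (-3 ± √25) / 2
Solving: λ = -4, 1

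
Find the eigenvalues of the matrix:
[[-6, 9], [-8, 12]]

Characteristic equation: det(A - λI) = 0
λ² - (trace)λ + (det) = 0
trace = -6 + 12 = 6, det = (-6)(12) - (9)(-8) = 0
λ² - (6)λ + (0) = 0
λ = (6 ± √((6)² - 4·(0))) / 2 = (6 ± √36) / 2
Solving: λ = 0, 6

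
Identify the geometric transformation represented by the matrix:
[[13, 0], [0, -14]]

This matrix represents: non-uniform scaling by sx = 13, sy = -14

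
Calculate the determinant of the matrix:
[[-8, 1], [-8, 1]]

For a 2×2 matrix [[a, b], [c, d]], det = ad - bc
det = (-8)(1) - (1)(-8) = -8 - -8 = 0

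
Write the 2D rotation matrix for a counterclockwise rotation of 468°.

Rotation matrix formula: [[cos θ, -sin θ], [sin θ, cos θ]]
For θ = 468°:
cos(468°) = -0.3090
sin(468°) = 0.9511
Result: [[-0.3090, -0.9511], [0.9511, -0.3090]]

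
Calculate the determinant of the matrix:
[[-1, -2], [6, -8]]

For a 2×2 matrix [[a, b], [c, d]], det = ad - bc
det = (-1)(-8) - (-2)(6) = 8 - -12 = 20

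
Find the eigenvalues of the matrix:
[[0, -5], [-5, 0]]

Characteristic equation: det(A - λI) = 0
λ² - (trace)λ + (det) = 0
trace = 0 + 0 = 0, det = (0)(0) - (-5)(-5) = -25
λ² - (0)λ + (-25) = 0
λ = (0 ± √((0)² - 4·(-25))) / 2 = (0 ± √100) / 2
Solving: λ = -5, 5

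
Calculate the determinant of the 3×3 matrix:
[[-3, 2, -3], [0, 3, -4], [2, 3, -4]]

Expansion along first row:
det = -3·det([[3,-4],[3,-4]]) - 2·det([[0,-4],[2,-4]]) + -3·det([[0,3],[2,3]])
    = -3·(3·-4 - -4·3) - 2·(0·-4 - -4·2) + -3·(0·3 - 3·2)
    = -3·0 - 2·8 + -3·-6
    = 0 + -16 + 18 = 2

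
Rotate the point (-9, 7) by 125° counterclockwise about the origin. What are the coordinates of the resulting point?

Rotation matrix for 125°: [[cos 125°, -sin 125°], [sin 125°, cos 125°]] ≈ [[-0.573576, -0.819152], [0.819152, -0.573576]]
[[-0.573576, -0.819152], [0.819152, -0.573576]] × [-9, 7]ᵀ ≈ [-0.5719, -11.3874]ᵀ
Result: (-0.5719, -11.3874)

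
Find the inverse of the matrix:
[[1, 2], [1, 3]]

For [[a,b],[c,d]], inverse = (1/det)·[[d,-b],[-c,a]]
det = (1)(3) - (2)(1) = 3 - 2 = 1
Inverse = [[3, -2], [-1, 1]]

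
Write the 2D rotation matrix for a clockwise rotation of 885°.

Rotation matrix formula: [[cos θ, -sin θ], [sin θ, cos θ]]
A clockwise rotation by 885° is equivalent to a counterclockwise rotation by -885°.
For θ = -885°:
cos(-885°) = -0.9659
sin(-885°) = -0.2588
Result: [[-0.9659, 0.2588], [-0.2588, -0.9659]]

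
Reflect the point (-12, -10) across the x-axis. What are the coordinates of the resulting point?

Reflection across x-axis: (-12, -10) → (-12, 10)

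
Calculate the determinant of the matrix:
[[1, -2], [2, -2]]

For a 2×2 matrix [[a, b], [c, d]], det = ad - bc
det = (1)(-2) - (-2)(2) = -2 - -4 = 2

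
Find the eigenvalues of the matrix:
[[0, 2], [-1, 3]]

Characteristic equation: det(A - λI) = 0
λ² - (trace)λ + (det) = 0
trace = 0 + 3 = 3, det = (0)(3) - (2)(-1) = 2
λ² - (3)λ + (2) = 0
λ = (3 ± √((3)² - 4·(2))) / 2 = (3 ± √1) / 2
Solving: λ = 1, 2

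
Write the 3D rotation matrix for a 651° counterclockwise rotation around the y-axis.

Rotation matrix for counterclockwise 651° around y-axis:
cos(651°) = 0.3584, sin(651°) = -0.9336
Result: [[0.3584, 0, -0.9336], [0, 1, 0], [0.9336, 0, 0.3584]]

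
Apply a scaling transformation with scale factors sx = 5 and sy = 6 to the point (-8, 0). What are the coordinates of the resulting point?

Scaling matrix:
[[5, 0], [0, 6]]
Result: (-8 × 5, 0 × 6) = (-40, 0)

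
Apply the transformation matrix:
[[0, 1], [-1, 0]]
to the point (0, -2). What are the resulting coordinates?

Matrix multiplication:
[[0, 1], [-1, 0]] × [0, -2]ᵀ
= [(0)(0) + (1)(-2), (-1)(0) + (0)(-2)]ᵀ
= [-2, 0]ᵀ
Result: (-2, 0)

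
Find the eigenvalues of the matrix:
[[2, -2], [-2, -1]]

Characteristic equation: det(A - λI) = 0
λ² - (trace)λ + (det) = 0
trace = 2 + -1 = 1, det = (2)(-1) - (-2)(-2) = -6
λ² - (1)λ + (-6) = 0
λ = (1 ± √((1)² - 4·(-6))) / 2 = (1 ± √25) / 2
Solving: λ = -2, 3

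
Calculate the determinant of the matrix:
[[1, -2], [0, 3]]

For a 2×2 matrix [[a, b], [c, d]], det = ad - bc
det = (1)(3) - (-2)(0) = 3 - 0 = 3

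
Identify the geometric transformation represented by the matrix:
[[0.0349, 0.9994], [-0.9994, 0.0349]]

This matrix represents: rotation by 272° counterclockwise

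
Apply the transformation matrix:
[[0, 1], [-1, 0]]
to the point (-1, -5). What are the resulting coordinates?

Matrix multiplication:
[[0, 1], [-1, 0]] × [-1, -5]ᵀ
= [(0)(-1) + (1)(-5), (-1)(-1) + (0)(-5)]ᵀ
= [-5, 1]ᵀ
Result: (-5, 1)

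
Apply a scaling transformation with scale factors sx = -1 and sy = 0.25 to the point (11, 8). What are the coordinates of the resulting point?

Scaling matrix:
[[-1, 0], [0, 0.25]]
Result: (11 × -1, 8 × 0.25) = (-11, 2)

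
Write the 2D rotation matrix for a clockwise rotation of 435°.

Rotation matrix formula: [[cos θ, -sin θ], [sin θ, cos θ]]
A clockwise rotation by 435° is equivalent to a counterclockwise rotation by -435°.
For θ = -435°:
cos(-435°) = 0.2588
sin(-435°) = -0.9659
Result: [[0.2588, 0.9659], [-0.9659, 0.2588]]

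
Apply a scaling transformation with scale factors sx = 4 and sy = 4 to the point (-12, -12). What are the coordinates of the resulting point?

Scaling matrix:
[[4, 0], [0, 4]]
Result: (-12 × 4, -12 × 4) = (-48, -48)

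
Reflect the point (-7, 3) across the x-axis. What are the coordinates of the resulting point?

Reflection across x-axis: (-7, 3) → (-7, -3)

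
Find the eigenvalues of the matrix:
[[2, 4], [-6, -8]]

Characteristic equation: det(A - λI) = 0
λ² - (trace)λ + (det) = 0
trace = 2 + -8 = -6, det = (2)(-8) - (4)(-6) = 8
λ² - (-6)λ + (8) = 0
λ = (-6 ± √((-6)² - 4·(8))) / 2 = (-6 ± √4) / 2
Solving: λ = -4, -2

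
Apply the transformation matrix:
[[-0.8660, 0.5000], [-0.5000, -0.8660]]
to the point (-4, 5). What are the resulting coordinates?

Matrix multiplication:
[[-0.8660, 0.5000], [-0.5000, -0.8660]] × [-4, 5]ᵀ
= [(-0.8660)(-4) + (0.5000)(5), (-0.5000)(-4) + (-0.8660)(5)]ᵀ
= [5.9640, -2.3300]ᵀ
Result: (5.9640, -2.3300)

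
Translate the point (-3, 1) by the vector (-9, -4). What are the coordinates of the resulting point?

Translation by (-9, -4) (homogeneous matrix [[1, 0, -9], [0, 1, -4], [0, 0, 1]]):
x' = -3 + -9 = -12
y' = 1 + -4 = -3
Result: (-12, -3)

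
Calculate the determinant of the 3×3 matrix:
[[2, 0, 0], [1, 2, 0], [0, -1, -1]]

Expansion along first row:
det = 2·det([[2,0],[-1,-1]]) - 0·det([[1,0],[0,-1]]) + 0·det([[1,2],[0,-1]])
    = 2·(2·-1 - 0·-1) - 0·(1·-1 - 0·0) + 0·(1·-1 - 2·0)
    = 2·-2 - 0·-1 + 0·-1
    = -4 + 0 + 0 = -4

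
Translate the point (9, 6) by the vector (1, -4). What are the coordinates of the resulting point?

Translation by (1, -4) (homogeneous matrix [[1, 0, 1], [0, 1, -4], [0, 0, 1]]):
x' = 9 + 1 = 10
y' = 6 + -4 = 2
Result: (10, 2)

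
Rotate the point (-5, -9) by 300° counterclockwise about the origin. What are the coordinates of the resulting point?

Rotation matrix for 300°: [[cos 300°, -sin 300°], [sin 300°, cos 300°]] ≈ [[0.500000, 0.866025], [-0.866025, 0.500000]]
[[0.500000, 0.866025], [-0.866025, 0.500000]] × [-5, -9]ᵀ ≈ [-10.2942, -0.1699]ᵀ
Result: (-10.2942, -0.1699)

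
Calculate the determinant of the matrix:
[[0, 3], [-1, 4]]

For a 2×2 matrix [[a, b], [c, d]], det = ad - bc
det = (0)(4) - (3)(-1) = 0 - -3 = 3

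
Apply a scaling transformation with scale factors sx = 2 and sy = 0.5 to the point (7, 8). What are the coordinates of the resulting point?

Scaling matrix:
[[2, 0], [0, 0.50]]
Result: (7 × 2, 8 × 0.5) = (14, 4)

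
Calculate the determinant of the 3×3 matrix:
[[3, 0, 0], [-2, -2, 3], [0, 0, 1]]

Expansion along first row:
det = 3·det([[-2,3],[0,1]]) - 0·det([[-2,3],[0,1]]) + 0·det([[-2,-2],[0,0]])
    = 3·(-2·1 - 3·0) - 0·(-2·1 - 3·0) + 0·(-2·0 - -2·0)
    = 3·-2 - 0·-2 + 0·0
    = -6 + 0 + 0 = -6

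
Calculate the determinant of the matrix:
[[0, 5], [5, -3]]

For a 2×2 matrix [[a, b], [c, d]], det = ad - bc
det = (0)(-3) - (5)(5) = 0 - 25 = -25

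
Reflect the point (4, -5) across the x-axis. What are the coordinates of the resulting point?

Reflection across x-axis: (4, -5) → (4, 5)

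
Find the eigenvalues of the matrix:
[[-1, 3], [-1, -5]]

Characteristic equation: det(A - λI) = 0
λ² - (trace)λ + (det) = 0
trace = -1 + -5 = -6, det = (-1)(-5) - (3)(-1) = 8
λ² - (-6)λ + (8) = 0
λ = (-6 ± √((-6)² - 4·(8))) / 2 = (-6 ± √4) / 2
Solving: λ = -4, -2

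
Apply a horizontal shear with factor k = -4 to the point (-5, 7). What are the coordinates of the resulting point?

Shear matrix for horizontal shear with factor k = -4:
[[1, -4], [0, 1]]
Result: (-5, 7) → (-33, 7)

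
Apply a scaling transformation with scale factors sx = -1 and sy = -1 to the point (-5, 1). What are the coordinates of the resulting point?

Scaling matrix:
[[-1, 0], [0, -1]]
Result: (-5 × -1, 1 × -1) = (5, -1)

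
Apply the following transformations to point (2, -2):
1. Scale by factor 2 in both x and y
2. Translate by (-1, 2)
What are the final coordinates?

Step 1: Scale (2, -2) by 2 → (4, -4)
Step 2: Translate by (-1, 2) → (3, -2)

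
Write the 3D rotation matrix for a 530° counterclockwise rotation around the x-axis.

Rotation matrix for counterclockwise 530° around x-axis:
cos(530°) = -0.9848, sin(530°) = 0.1736
Result: [[1, 0, 0], [0, -0.9848, -0.1736], [0, 0.1736, -0.9848]]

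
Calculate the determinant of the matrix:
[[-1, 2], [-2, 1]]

For a 2×2 matrix [[a, b], [c, d]], det = ad - bc
det = (-1)(1) - (2)(-2) = -1 - -4 = 3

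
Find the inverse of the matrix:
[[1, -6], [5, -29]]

For [[a,b],[c,d]], inverse = (1/det)·[[d,-b],[-c,a]]
det = (1)(-29) - (-6)(5) = -29 - -30 = 1
Inverse = [[-29, 6], [-5, 1]]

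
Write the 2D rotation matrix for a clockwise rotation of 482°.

Rotation matrix formula: [[cos θ, -sin θ], [sin θ, cos θ]]
A clockwise rotation by 482° is equivalent to a counterclockwise rotation by -482°.
For θ = -482°:
cos(-482°) = -0.5299
sin(-482°) = -0.8480
Result: [[-0.5299, 0.8480], [-0.8480, -0.5299]]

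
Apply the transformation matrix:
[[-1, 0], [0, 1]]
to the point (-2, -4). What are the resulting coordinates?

Matrix multiplication:
[[-1, 0], [0, 1]] × [-2, -4]ᵀ
= [(-1)(-2) + (0)(-4), (0)(-2) + (1)(-4)]ᵀ
= [2, -4]ᵀ
Result: (2, -4)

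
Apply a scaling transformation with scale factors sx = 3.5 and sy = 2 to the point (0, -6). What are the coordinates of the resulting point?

Scaling matrix:
[[3.50, 0], [0, 2]]
Result: (0 × 3.5, -6 × 2) = (0, -12)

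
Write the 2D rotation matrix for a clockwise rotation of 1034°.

Rotation matrix formula: [[cos θ, -sin θ], [sin θ, cos θ]]
A clockwise rotation by 1034° is equivalent to a counterclockwise rotation by -1034°.
For θ = -1034°:
cos(-1034°) = 0.6947
sin(-1034°) = 0.7193
Result: [[0.6947, -0.7193], [0.7193, 0.6947]]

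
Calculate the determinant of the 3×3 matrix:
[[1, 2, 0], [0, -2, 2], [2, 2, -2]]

Expansion along first row:
det = 1·det([[-2,2],[2,-2]]) - 2·det([[0,2],[2,-2]]) + 0·det([[0,-2],[2,2]])
    = 1·(-2·-2 - 2·2) - 2·(0·-2 - 2·2) + 0·(0·2 - -2·2)
    = 1·0 - 2·-4 + 0·4
    = 0 + 8 + 0 = 8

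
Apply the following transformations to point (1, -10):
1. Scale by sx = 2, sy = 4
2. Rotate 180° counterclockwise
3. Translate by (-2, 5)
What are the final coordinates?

Step 1: Scale → (2, -40)
Step 2: Rotate 180° → (-2, 40)
Step 3: Translate → (-4, 45)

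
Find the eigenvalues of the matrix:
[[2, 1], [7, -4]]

Characteristic equation: det(A - λI) = 0
λ² - (trace)λ + (det) = 0
trace = 2 + -4 = -2, det = (2)(-4) - (1)(7) = -15
λ² - (-2)λ + (-15) = 0
λ = (-2 ± √((-2)² - 4·(-15))) / 2 = (-2 ± √64) / 2
Solving: λ = -5, 3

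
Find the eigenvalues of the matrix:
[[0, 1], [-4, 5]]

Characteristic equation: det(A - λI) = 0
λ² - (trace)λ + (det) = 0
trace = 0 + 5 = 5, det = (0)(5) - (1)(-4) = 4
λ² - (5)λ + (4) = 0
λ = (5 ± √((5)² - 4·(4))) / 2 = (5 ± √9) / 2
Solving: λ = 1, 4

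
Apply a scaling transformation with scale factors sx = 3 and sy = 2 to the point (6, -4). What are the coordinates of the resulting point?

Scaling matrix:
[[3, 0], [0, 2]]
Result: (6 × 3, -4 × 2) = (18, -8)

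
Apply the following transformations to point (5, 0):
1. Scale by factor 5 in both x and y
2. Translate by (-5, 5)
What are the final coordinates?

Step 1: Scale (5, 0) by 5 → (25, 0)
Step 2: Translate by (-5, 5) → (20, 5)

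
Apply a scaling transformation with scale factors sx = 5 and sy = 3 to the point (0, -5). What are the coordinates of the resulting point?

Scaling matrix:
[[5, 0], [0, 3]]
Result: (0 × 5, -5 × 3) = (0, -15)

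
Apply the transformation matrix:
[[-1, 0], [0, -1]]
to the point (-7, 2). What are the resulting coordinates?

Matrix multiplication:
[[-1, 0], [0, -1]] × [-7, 2]ᵀ
= [(-1)(-7) + (0)(2), (0)(-7) + (-1)(2)]ᵀ
= [7, -2]ᵀ
Result: (7, -2)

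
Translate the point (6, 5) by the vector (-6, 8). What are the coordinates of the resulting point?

Translation by (-6, 8) (homogeneous matrix [[1, 0, -6], [0, 1, 8], [0, 0, 1]]):
x' = 6 + -6 = 0
y' = 5 + 8 = 13
Result: (0, 13)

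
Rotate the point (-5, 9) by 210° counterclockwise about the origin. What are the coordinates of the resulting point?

Rotation matrix for 210°: [[cos 210°, -sin 210°], [sin 210°, cos 210°]] ≈ [[-0.866025, 0.500000], [-0.500000, -0.866025]]
[[-0.866025, 0.500000], [-0.500000, -0.866025]] × [-5, 9]ᵀ ≈ [8.8301, -5.2942]ᵀ
Result: (8.8301, -5.2942)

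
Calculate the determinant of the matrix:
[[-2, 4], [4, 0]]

For a 2×2 matrix [[a, b], [c, d]], det = ad - bc
det = (-2)(0) - (4)(4) = 0 - 16 = -16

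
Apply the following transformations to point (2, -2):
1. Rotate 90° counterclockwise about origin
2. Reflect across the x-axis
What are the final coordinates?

Step 1: Rotate 90° → (2, 2)
Step 2: Reflect across x-axis → (2, -2)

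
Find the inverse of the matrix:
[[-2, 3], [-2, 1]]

For [[a,b],[c,d]], inverse = (1/det)·[[d,-b],[-c,a]]
det = (-2)(1) - (3)(-2) = -2 - -6 = 4
Inverse = (1/4)·[[1, -3], [2, -2]]
= [[1/4, -3/4], [1/2, -1/2]]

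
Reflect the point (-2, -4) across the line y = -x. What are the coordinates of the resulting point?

Reflection across line y = -x: (-2, -4) → (4, 2)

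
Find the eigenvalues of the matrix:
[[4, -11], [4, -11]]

Characteristic equation: det(A - λI) = 0
λ² - (trace)λ + (det) = 0
trace = 4 + -11 = -7, det = (4)(-11) - (-11)(4) = 0
λ² - (-7)λ + (0) = 0
λ = (-7 ± √((-7)² - 4·(0))) / 2 = (-7 ± √49) / 2
Solving: λ = -7, 0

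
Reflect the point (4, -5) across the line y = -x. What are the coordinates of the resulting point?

Reflection across line y = -x: (4, -5) → (5, -4)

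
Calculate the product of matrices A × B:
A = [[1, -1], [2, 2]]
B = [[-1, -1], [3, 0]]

Matrix multiplication:
C[0][0] = 1×-1 + -1×3 = -4
C[0][1] = 1×-1 + -1×0 = -1
C[1][0] = 2×-1 + 2×3 = 4
C[1][1] = 2×-1 + 2×0 = -2
Result: [[-4, -1], [4, -2]]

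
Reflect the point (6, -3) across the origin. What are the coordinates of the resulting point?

Reflection across origin: (6, -3) → (-6, 3)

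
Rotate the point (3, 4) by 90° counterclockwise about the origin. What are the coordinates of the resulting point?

Rotation matrix for 90°: [[cos 90°, -sin 90°], [sin 90°, cos 90°]] = [[0, -1], [1, 0]]
[[0, -1], [1, 0]] × [3, 4]ᵀ = [-4, 3]ᵀ
Result: (-4, 3)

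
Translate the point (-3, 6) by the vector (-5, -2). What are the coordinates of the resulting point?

Translation by (-5, -2) (homogeneous matrix [[1, 0, -5], [0, 1, -2], [0, 0, 1]]):
x' = -3 + -5 = -8
y' = 6 + -2 = 4
Result: (-8, 4)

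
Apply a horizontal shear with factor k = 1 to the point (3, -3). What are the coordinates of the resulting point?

Shear matrix for horizontal shear with factor k = 1:
[[1, 1], [0, 1]]
Result: (3, -3) → (0, -3)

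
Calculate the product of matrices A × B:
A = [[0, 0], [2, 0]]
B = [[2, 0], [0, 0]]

Matrix multiplication:
C[0][0] = 0×2 + 0×0 = 0
C[0][1] = 0×0 + 0×0 = 0
C[1][0] = 2×2 + 0×0 = 4
C[1][1] = 2×0 + 0×0 = 0
Result: [[0, 0], [4, 0]]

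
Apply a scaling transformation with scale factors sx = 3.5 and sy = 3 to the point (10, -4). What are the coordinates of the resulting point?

Scaling matrix:
[[3.50, 0], [0, 3]]
Result: (10 × 3.5, -4 × 3) = (35, -12)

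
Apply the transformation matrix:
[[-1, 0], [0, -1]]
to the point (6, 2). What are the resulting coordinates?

Matrix multiplication:
[[-1, 0], [0, -1]] × [6, 2]ᵀ
= [(-1)(6) + (0)(2), (0)(6) + (-1)(2)]ᵀ
= [-6, -2]ᵀ
Result: (-6, -2)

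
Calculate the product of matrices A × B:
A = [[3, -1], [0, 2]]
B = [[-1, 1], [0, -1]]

Matrix multiplication:
C[0][0] = 3×-1 + -1×0 = -3
C[0][1] = 3×1 + -1×-1 = 4
C[1][0] = 0×-1 + 2×0 = 0
C[1][1] = 0×1 + 2×-1 = -2
Result: [[-3, 4], [0, -2]]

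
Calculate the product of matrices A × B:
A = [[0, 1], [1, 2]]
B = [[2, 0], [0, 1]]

Matrix multiplication:
C[0][0] = 0×2 + 1×0 = 0
C[0][1] = 0×0 + 1×1 = 1
C[1][0] = 1×2 + 2×0 = 2
C[1][1] = 1×0 + 2×1 = 2
Result: [[0, 1], [2, 2]]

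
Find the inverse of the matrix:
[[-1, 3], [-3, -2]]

For [[a,b],[c,d]], inverse = (1/det)·[[d,-b],[-c,a]]
det = (-1)(-2) - (3)(-3) = 2 - -9 = 11
Inverse = (1/11)·[[-2, -3], [3, -1]]
= [[-2/11, -3/11], [3/11, -1/11]]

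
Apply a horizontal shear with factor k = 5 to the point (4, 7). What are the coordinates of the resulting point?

Shear matrix for horizontal shear with factor k = 5:
[[1, 5], [0, 1]]
Result: (4, 7) → (39, 7)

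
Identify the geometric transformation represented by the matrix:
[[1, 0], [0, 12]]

This matrix represents: non-uniform scaling by sx = 1, sy = 12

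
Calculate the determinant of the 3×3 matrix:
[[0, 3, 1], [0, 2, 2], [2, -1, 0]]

Expansion along first row:
det = 0·det([[2,2],[-1,0]]) - 3·det([[0,2],[2,0]]) + 1·det([[0,2],[2,-1]])
    = 0·(2·0 - 2·-1) - 3·(0·0 - 2·2) + 1·(0·-1 - 2·2)
    = 0·2 - 3·-4 + 1·-4
    = 0 + 12 + -4 = 8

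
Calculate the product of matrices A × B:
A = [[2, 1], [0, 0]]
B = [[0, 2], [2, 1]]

Matrix multiplication:
C[0][0] = 2×0 + 1×2 = 2
C[0][1] = 2×2 + 1×1 = 5
C[1][0] = 0×0 + 0×2 = 0
C[1][1] = 0×2 + 0×1 = 0
Result: [[2, 5], [0, 0]]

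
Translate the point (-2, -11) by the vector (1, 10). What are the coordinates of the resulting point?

Translation by (1, 10) (homogeneous matrix [[1, 0, 1], [0, 1, 10], [0, 0, 1]]):
x' = -2 + 1 = -1
y' = -11 + 10 = -1
Result: (-1, -1)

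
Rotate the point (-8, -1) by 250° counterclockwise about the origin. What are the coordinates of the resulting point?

Rotation matrix for 250°: [[cos 250°, -sin 250°], [sin 250°, cos 250°]] ≈ [[-0.342020, 0.939693], [-0.939693, -0.342020]]
[[-0.342020, 0.939693], [-0.939693, -0.342020]] × [-8, -1]ᵀ ≈ [1.7965, 7.8596]ᵀ
Result: (1.7965, 7.8596)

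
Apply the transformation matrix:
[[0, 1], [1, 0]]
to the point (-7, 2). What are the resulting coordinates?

Matrix multiplication:
[[0, 1], [1, 0]] × [-7, 2]ᵀ
= [(0)(-7) + (1)(2), (1)(-7) + (0)(2)]ᵀ
= [2, -7]ᵀ
Result: (2, -7)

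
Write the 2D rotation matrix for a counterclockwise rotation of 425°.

Rotation matrix formula: [[cos θ, -sin θ], [sin θ, cos θ]]
For θ = 425°:
cos(425°) = 0.4226
sin(425°) = 0.9063
Result: [[0.4226, -0.9063], [0.9063, 0.4226]]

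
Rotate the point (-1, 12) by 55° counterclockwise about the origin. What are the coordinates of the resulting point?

Rotation matrix for 55°: [[cos 55°, -sin 55°], [sin 55°, cos 55°]] ≈ [[0.573576, -0.819152], [0.819152, 0.573576]]
[[0.573576, -0.819152], [0.819152, 0.573576]] × [-1, 12]ᵀ ≈ [-10.4034, 6.0638]ᵀ
Result: (-10.4034, 6.0638)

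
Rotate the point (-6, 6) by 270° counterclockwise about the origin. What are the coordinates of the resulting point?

Rotation matrix for 270°: [[cos 270°, -sin 270°], [sin 270°, cos 270°]] = [[0, 1], [-1, 0]]
[[0, 1], [-1, 0]] × [-6, 6]ᵀ = [6, 6]ᵀ
Result: (6, 6)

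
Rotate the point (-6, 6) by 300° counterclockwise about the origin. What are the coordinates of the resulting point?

Rotation matrix for 300°: [[cos 300°, -sin 300°], [sin 300°, cos 300°]] ≈ [[0.500000, 0.866025], [-0.866025, 0.500000]]
[[0.500000, 0.866025], [-0.866025, 0.500000]] × [-6, 6]ᵀ ≈ [2.1962, 8.1962]ᵀ
Result: (2.1962, 8.1962)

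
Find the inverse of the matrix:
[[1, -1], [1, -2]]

For [[a,b],[c,d]], inverse = (1/det)·[[d,-b],[-c,a]]
det = (1)(-2) - (-1)(1) = -2 - -1 = -1
Inverse = (1/-1)·[[-2, 1], [-1, 1]]
= [[2, -1], [1, -1]]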